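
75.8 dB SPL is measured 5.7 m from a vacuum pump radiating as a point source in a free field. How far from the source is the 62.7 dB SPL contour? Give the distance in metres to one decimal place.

Point-source spreading drops the level by 20·log₁₀(r₂/r₁); inverting, r₂/r₁ = 10^(ΔL/20).
r₂ = 5.7·10^((75.8−62.7)/20) = 5.7·10^(13.1/20) = 25.76 m.

25.8 m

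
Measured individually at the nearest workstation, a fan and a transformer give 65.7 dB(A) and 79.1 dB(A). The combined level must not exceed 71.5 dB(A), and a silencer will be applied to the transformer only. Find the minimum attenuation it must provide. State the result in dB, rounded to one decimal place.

8.9 dB

The untreated sources together contribute 10^(65.7/10) = 3.715e+06, i.e. 65.70 dB(A).
The limit corresponds to 10^(71.5/10) = 1.413e+07; subtracting the fixed part leaves 1.041e+07 for the transformer, i.e. 70.17 dB(A).
So the transformer must be reduced from 79.1 to 70.17 dB(A): IL = 8.93 dB.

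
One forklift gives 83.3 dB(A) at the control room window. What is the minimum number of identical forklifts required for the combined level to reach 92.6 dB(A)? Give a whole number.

N identical sources give L₁ + 10·log₁₀ N, so require 10·log₁₀ N ≥ 92.6 − 83.3 = 9.3 dB.
N ≥ 10^(9.3/10) = 8.511, so N = 9.

9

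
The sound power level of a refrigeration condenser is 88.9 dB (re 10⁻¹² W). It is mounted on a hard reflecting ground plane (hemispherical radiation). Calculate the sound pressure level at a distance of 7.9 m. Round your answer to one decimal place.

L_p = L_w − 10·log₁₀(2π·r²) with r = 7.9 m.
2π·r² = 392.1 m², 10·log₁₀ of that is 25.934 dB.
L_p = 88.9 − 25.934 = 62.97 dB.

63.0 dB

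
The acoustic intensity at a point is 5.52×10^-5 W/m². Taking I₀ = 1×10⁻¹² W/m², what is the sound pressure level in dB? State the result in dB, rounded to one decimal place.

77.4 dB

Dividing by I₀ shifts the exponent by 12: I/I₀ = 5.52×10^7.
L = 10·(0.7419 + 7) = 77.42 dB.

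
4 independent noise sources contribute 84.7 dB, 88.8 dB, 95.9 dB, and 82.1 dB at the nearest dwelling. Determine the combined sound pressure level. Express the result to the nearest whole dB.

Incoherent sources combine by intensity addition: L_total = 10·log₁₀(Σ 10^(L_i/10)).
Σ 10^(L/10) = 10^(84.7/10) + 10^(88.8/10) + 10^(95.9/10) + 10^(82.1/10) = 5.106e+09.
L_total = 10·log₁₀(5.106e+09) = 97.08 dB.

97 dB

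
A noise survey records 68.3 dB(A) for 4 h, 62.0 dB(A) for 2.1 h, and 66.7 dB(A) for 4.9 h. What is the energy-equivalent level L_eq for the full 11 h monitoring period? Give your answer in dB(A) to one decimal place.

66.9 dB(A)

The energy average is taken in the linear domain: L_eq = 10·log₁₀[(Σ tᵢ·10^(Lᵢ/10))/T], T = 11 h.
Σ tᵢ·10^(Lᵢ/10) = 4·10^(68.3/10) + 2.1·10^(62.0/10) + 4.9·10^(66.7/10) = 5.329e+07.
L_eq = 10·log₁₀(5.329e+07/11) = 66.85 dB(A).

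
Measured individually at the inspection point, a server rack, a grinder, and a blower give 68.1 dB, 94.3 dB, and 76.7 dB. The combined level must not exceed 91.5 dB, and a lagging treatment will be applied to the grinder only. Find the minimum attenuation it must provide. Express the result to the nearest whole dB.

Fixed contribution from the other sources: Σ 10^(L/10) = 10^(68.1/10) + 10^(76.7/10) = 5.323e+07 (77.26 dB).
To meet 91.5 dB overall, the treated grinder may contribute at most 10^(91.5/10) − 5.323e+07 = 1.359e+09, i.e. 91.33 dB.
Required insertion loss = 94.3 − 91.33 = 2.97 dB.

3 dB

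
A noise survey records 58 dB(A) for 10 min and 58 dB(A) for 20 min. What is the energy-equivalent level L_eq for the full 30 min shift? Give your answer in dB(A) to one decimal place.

L_eq = 10·log₁₀[(1/T)·Σ tᵢ·10^(Lᵢ/10)] with T = 30 min.
Σ tᵢ·10^(Lᵢ/10) = 10·10^(58/10) + 20·10^(58/10) = 1.893e+07.
L_eq = 10·log₁₀(1.893e+07/30) = 58.00 dB(A).

58.0 dB(A)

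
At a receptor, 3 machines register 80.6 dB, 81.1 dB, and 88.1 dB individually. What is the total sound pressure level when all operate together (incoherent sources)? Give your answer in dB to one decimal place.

Incoherent sources combine by intensity addition: L_total = 10·log₁₀(Σ 10^(L_i/10)).
Σ 10^(L/10) = 10^(80.6/10) + 10^(81.1/10) + 10^(88.1/10) = 8.893e+08.
L_total = 10·log₁₀(8.893e+08) = 89.49 dB.

89.5 dB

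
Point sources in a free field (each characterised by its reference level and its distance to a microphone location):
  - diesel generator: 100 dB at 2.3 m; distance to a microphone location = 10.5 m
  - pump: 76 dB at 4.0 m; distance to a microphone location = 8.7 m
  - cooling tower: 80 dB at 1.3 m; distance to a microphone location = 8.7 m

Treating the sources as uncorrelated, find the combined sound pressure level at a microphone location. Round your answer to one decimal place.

Apply inverse-square spreading to bring every level to the receiver, then sum 10^(L/10).
diesel generator: 100 − 20·log₁₀(10.5/2.3) = 100 − 13.19 = 86.81 dB.
pump: 76 − 20·log₁₀(8.7/4.0) = 76 − 6.75 = 69.25 dB.
cooling tower: 80 − 20·log₁₀(8.7/1.3) = 80 − 16.51 = 63.49 dB.
Σ 10^(L/10) = 4.905e+08 → L_total = 10·log₁₀(4.905e+08) = 86.91 dB.

86.9 dB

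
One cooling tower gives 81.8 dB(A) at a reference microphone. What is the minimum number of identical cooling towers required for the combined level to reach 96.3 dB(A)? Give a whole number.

29

The shortfall is 96.3 − 81.8 = 14.5 dB, and N units add 10·log₁₀ N, so need 10·log₁₀ N ≥ 14.5.
N ≥ 10^(14.5/10) = 28.184, so N = 29.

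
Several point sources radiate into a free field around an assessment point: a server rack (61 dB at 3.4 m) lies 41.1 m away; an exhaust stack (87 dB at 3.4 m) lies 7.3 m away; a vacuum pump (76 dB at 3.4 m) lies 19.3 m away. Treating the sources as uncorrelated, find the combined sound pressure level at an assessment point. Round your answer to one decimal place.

Apply inverse-square spreading to bring every level to the receiver, then sum 10^(L/10).
server rack: 61 − 20·log₁₀(41.1/3.4) = 61 − 21.65 = 39.35 dB.
exhaust stack: 87 − 20·log₁₀(7.3/3.4) = 87 − 6.64 = 80.36 dB.
vacuum pump: 76 − 20·log₁₀(19.3/3.4) = 76 − 15.08 = 60.92 dB.
Σ 10^(L/10) = 1.100e+08 → L_total = 10·log₁₀(1.100e+08) = 80.41 dB.

80.4 dB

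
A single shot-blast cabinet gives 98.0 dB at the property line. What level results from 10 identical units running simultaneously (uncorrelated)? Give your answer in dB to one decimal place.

L_total = L₁ + 10·log₁₀ N for N identical incoherent sources.
L_total = 98.0 + 10·log₁₀(10) = 98.0 + 10.000 = 108.00 dB.

108.0 dB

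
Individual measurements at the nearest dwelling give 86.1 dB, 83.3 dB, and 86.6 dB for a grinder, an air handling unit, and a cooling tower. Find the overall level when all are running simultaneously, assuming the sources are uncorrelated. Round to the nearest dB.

90 dB

For uncorrelated sources the intensities add, so convert each level to linear form, sum, and take 10·log₁₀ of the total.
Σ 10^(L/10) = 10^(86.1/10) + 10^(83.3/10) + 10^(86.6/10) = 1.078e+09.
L_total = 10·log₁₀(1.078e+09) = 90.33 dB.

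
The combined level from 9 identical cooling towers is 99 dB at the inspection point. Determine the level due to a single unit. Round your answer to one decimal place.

9 equal contributions raise the level by 10·log₁₀ 9 = 9.542 dB, so each unit alone gives 99 − 9.542.

89.5 dB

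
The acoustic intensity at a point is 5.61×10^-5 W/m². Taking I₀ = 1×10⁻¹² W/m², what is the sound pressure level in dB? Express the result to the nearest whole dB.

77 dB

Dividing by I₀ shifts the exponent by 12: I/I₀ = 5.61×10^7.
L = 10·(0.7490 + 7) = 77.49 dB.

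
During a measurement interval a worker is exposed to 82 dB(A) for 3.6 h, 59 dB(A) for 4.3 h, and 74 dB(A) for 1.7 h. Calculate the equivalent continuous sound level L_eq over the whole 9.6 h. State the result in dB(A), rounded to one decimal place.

L_eq = 10·log₁₀[(1/T)·Σ tᵢ·10^(Lᵢ/10)] with T = 9.6 h.
Σ tᵢ·10^(Lᵢ/10) = 3.6·10^(82/10) + 4.3·10^(59/10) + 1.7·10^(74/10) = 6.167e+08.
L_eq = 10·log₁₀(6.167e+08/9.6) = 78.08 dB(A).

78.1 dB(A)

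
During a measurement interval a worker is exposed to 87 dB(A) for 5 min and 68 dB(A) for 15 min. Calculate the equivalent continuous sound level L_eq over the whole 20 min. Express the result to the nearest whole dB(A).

L_eq = 10·log₁₀[(1/T)·Σ tᵢ·10^(Lᵢ/10)] with T = 20 min.
Σ tᵢ·10^(Lᵢ/10) = 5·10^(87/10) + 15·10^(68/10) = 2.601e+09.
L_eq = 10·log₁₀(2.601e+09/20) = 81.14 dB(A).

81 dB(A)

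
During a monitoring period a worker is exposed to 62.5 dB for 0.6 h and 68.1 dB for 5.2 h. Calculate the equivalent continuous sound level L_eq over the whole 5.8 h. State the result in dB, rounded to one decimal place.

Weight each interval's intensity by its duration and average over T = 5.8 h:
Σ tᵢ·10^(Lᵢ/10) = 0.6·10^(62.5/10) + 5.2·10^(68.1/10) = 3.464e+07.
L_eq = 10·log₁₀(3.464e+07/5.8) = 67.76 dB.

67.8 dB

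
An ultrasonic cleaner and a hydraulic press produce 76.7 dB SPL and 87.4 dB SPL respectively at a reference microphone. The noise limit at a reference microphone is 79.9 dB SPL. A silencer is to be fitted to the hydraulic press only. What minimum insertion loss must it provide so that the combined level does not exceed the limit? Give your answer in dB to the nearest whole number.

10 dB

The untreated sources together contribute 10^(76.7/10) = 4.677e+07, i.e. 76.70 dB SPL.
The limit corresponds to 10^(79.9/10) = 9.772e+07; subtracting the fixed part leaves 5.095e+07 for the hydraulic press, i.e. 77.07 dB SPL.
So the hydraulic press must be reduced from 87.4 to 77.07 dB SPL: IL = 10.33 dB.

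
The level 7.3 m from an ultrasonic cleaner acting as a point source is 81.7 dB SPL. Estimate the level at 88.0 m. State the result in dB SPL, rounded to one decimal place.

60.1 dB SPL

Spherical spreading from a point source gives a 20·log₁₀(r₂/r₁) drop.
L₂ = 81.7 − 20·log₁₀(88.0/7.3) = 81.7 − 21.623 = 60.08 dB SPL.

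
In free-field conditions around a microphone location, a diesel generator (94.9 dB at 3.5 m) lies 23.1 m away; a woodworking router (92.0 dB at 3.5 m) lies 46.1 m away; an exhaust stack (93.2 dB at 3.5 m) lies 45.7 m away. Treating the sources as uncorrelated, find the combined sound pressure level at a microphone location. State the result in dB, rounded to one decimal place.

79.7 dB

First find each source's level at the receiver (point-source: −20·log₁₀(r/r_ref)), then combine on an intensity basis.
diesel generator: 94.9 − 20·log₁₀(23.1/3.5) = 94.9 − 16.39 = 78.51 dB.
woodworking router: 92.0 − 20·log₁₀(46.1/3.5) = 92.0 − 22.39 = 69.61 dB.
exhaust stack: 93.2 − 20·log₁₀(45.7/3.5) = 93.2 − 22.32 = 70.88 dB.
Σ 10^(L/10) = 9.233e+07 → L_total = 10·log₁₀(9.233e+07) = 79.65 dB.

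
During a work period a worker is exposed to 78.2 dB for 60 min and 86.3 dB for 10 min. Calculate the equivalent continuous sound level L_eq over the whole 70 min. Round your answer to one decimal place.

Weight each interval's intensity by its duration and average over T = 70 min:
Σ tᵢ·10^(Lᵢ/10) = 60·10^(78.2/10) + 10·10^(86.3/10) = 8.230e+09.
L_eq = 10·log₁₀(8.230e+09/70) = 80.70 dB.

80.7 dB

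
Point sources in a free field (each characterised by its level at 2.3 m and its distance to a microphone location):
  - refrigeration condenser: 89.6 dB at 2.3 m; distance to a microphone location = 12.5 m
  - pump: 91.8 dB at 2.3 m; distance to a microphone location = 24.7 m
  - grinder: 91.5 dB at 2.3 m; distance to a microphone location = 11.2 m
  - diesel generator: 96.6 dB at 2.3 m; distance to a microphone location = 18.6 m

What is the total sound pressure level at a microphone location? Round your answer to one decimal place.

82.4 dB

Apply inverse-square spreading to bring every level to the receiver, then sum 10^(L/10).
refrigeration condenser: 89.6 − 20·log₁₀(12.5/2.3) = 89.6 − 14.70 = 74.90 dB.
pump: 91.8 − 20·log₁₀(24.7/2.3) = 91.8 − 20.62 = 71.18 dB.
grinder: 91.5 − 20·log₁₀(11.2/2.3) = 91.5 − 13.75 = 77.75 dB.
diesel generator: 96.6 − 20·log₁₀(18.6/2.3) = 96.6 − 18.16 = 78.44 dB.
Σ 10^(L/10) = 1.735e+08 → L_total = 10·log₁₀(1.735e+08) = 82.39 dB.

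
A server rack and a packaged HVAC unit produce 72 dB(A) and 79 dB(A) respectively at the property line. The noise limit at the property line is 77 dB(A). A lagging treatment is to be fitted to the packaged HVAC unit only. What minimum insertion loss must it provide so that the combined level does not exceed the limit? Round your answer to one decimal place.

The untreated sources together contribute 10^(72/10) = 1.585e+07, i.e. 72.00 dB(A).
The limit corresponds to 10^(77/10) = 5.012e+07; subtracting the fixed part leaves 3.427e+07 for the packaged HVAC unit, i.e. 75.35 dB(A).
Required insertion loss = 79 − 75.35 = 3.65 dB.

3.7 dB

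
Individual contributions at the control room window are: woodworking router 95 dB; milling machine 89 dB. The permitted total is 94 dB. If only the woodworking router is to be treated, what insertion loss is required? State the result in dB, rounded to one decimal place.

Fixed contribution from the other source: Σ 10^(L/10) = 10^(89/10) = 7.943e+08 (89.00 dB).
To meet 94 dB overall, the treated woodworking router may contribute at most 10^(94/10) − 7.943e+08 = 1.718e+09, i.e. 92.35 dB.
Required insertion loss = 95 − 92.35 = 2.65 dB.

2.7 dB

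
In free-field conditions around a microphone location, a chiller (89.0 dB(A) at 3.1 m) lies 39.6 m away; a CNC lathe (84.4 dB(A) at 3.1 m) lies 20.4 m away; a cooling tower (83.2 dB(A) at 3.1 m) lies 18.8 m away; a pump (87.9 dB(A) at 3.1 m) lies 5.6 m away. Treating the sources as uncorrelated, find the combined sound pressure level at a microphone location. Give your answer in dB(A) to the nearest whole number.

83 dB(A)

Propagate each source to the receiver with L = L_ref − 20·log₁₀(r/r_ref), then add intensities.
chiller: 89.0 − 20·log₁₀(39.6/3.1) = 89.0 − 22.13 = 66.87 dB(A).
CNC lathe: 84.4 − 20·log₁₀(20.4/3.1) = 84.4 − 16.37 = 68.03 dB(A).
cooling tower: 83.2 − 20·log₁₀(18.8/3.1) = 83.2 − 15.66 = 67.54 dB(A).
pump: 87.9 − 20·log₁₀(5.6/3.1) = 87.9 − 5.14 = 82.76 dB(A).
Σ 10^(L/10) = 2.059e+08 → L_total = 10·log₁₀(2.059e+08) = 83.14 dB(A).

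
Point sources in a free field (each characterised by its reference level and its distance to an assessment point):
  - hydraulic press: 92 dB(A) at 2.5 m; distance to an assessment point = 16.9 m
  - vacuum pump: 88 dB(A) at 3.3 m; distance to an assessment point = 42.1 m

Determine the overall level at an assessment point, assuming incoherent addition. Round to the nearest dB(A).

76 dB(A)

First find each source's level at the receiver (point-source: −20·log₁₀(r/r_ref)), then combine on an intensity basis.
hydraulic press: 92 − 20·log₁₀(16.9/2.5) = 92 − 16.60 = 75.40 dB(A).
vacuum pump: 88 − 20·log₁₀(42.1/3.3) = 88 − 22.12 = 65.88 dB(A).
Σ 10^(L/10) = 3.856e+07 → L_total = 10·log₁₀(3.856e+07) = 75.86 dB(A).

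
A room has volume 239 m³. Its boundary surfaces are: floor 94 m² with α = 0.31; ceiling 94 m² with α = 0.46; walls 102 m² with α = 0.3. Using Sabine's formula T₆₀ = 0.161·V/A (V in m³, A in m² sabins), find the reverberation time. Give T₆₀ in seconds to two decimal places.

Summing Sᵢαᵢ: 94·0.31 + 94·0.46 + 102·0.3 = 102.98 m².
T₆₀ = 0.161·V/A = 0.161·239/102.98 = 0.374 s.

0.37 s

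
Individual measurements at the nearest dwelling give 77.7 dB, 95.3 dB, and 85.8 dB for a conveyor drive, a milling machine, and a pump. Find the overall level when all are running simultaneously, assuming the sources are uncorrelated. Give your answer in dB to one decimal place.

Incoherent sources combine by intensity addition: L_total = 10·log₁₀(Σ 10^(L_i/10)).
Σ 10^(L/10) = 10^(77.7/10) + 10^(95.3/10) + 10^(85.8/10) = 3.828e+09.
L_total = 10·log₁₀(3.828e+09) = 95.83 dB.

95.8 dB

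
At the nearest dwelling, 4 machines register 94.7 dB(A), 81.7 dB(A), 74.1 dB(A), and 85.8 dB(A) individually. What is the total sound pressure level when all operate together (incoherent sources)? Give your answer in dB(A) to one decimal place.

Incoherent sources combine by intensity addition: L_total = 10·log₁₀(Σ 10^(L_i/10)).
Σ 10^(L/10) = 10^(94.7/10) + 10^(81.7/10) + 10^(74.1/10) + 10^(85.8/10) = 3.505e+09.
L_total = 10·log₁₀(3.505e+09) = 95.45 dB(A).

95.4 dB(A)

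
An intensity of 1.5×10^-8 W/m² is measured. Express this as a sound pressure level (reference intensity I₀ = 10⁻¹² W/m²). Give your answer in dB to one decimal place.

41.8 dB

Dividing by I₀ shifts the exponent by 12: I/I₀ = 1.5×10^4.
L = 10·(0.1761 + 4) = 41.76 dB.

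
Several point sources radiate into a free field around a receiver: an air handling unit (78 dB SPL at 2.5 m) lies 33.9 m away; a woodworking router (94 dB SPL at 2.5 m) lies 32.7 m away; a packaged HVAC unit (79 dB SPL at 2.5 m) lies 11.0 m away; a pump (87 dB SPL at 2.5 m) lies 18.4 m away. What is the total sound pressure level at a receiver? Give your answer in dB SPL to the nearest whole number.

Apply inverse-square spreading to bring every level to the receiver, then sum 10^(L/10).
air handling unit: 78 − 20·log₁₀(33.9/2.5) = 78 − 22.65 = 55.35 dB SPL.
woodworking router: 94 − 20·log₁₀(32.7/2.5) = 94 − 22.33 = 71.67 dB SPL.
packaged HVAC unit: 79 − 20·log₁₀(11.0/2.5) = 79 − 12.87 = 66.13 dB SPL.
pump: 87 − 20·log₁₀(18.4/2.5) = 87 − 17.34 = 69.66 dB SPL.
Σ 10^(L/10) = 2.838e+07 → L_total = 10·log₁₀(2.838e+07) = 74.53 dB SPL.

75 dB SPL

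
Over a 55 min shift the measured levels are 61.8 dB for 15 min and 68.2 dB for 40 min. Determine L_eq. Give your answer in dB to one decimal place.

67.2 dB

L_eq = 10·log₁₀[(1/T)·Σ tᵢ·10^(Lᵢ/10)] with T = 55 min.
Σ tᵢ·10^(Lᵢ/10) = 15·10^(61.8/10) + 40·10^(68.2/10) = 2.870e+08.
L_eq = 10·log₁₀(2.870e+08/55) = 67.17 dB.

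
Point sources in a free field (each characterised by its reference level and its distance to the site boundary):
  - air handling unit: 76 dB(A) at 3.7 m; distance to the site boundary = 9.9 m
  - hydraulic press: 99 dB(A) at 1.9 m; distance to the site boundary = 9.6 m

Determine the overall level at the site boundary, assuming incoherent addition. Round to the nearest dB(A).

85 dB(A)

Apply inverse-square spreading to bring every level to the receiver, then sum 10^(L/10).
air handling unit: 76 − 20·log₁₀(9.9/3.7) = 76 − 8.55 = 67.45 dB(A).
hydraulic press: 99 − 20·log₁₀(9.6/1.9) = 99 − 14.07 = 84.93 dB(A).
Σ 10^(L/10) = 3.167e+08 → L_total = 10·log₁₀(3.167e+08) = 85.01 dB(A).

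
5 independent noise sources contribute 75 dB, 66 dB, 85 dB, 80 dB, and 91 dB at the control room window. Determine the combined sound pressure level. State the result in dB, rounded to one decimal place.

For uncorrelated sources the intensities add, so convert each level to linear form, sum, and take 10·log₁₀ of the total.
Σ 10^(L/10) = 10^(75/10) + 10^(66/10) + 10^(85/10) + 10^(80/10) + 10^(91/10) = 1.711e+09.
L_total = 10·log₁₀(1.711e+09) = 92.33 dB.

92.3 dB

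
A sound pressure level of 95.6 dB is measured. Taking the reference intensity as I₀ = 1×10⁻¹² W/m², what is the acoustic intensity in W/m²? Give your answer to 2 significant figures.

I/I₀ = 10^(95.6/10) = 3.631e+09, so I = 3.631e+09 × 10⁻¹² W/m².

0.0036 W/m²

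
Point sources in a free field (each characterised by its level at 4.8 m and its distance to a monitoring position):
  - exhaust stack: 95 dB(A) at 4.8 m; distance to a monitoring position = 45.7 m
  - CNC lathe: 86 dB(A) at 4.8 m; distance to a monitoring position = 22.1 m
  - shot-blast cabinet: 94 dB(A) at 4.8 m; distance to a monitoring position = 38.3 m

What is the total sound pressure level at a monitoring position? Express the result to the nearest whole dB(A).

Apply inverse-square spreading to bring every level to the receiver, then sum 10^(L/10).
exhaust stack: 95 − 20·log₁₀(45.7/4.8) = 95 − 19.57 = 75.43 dB(A).
CNC lathe: 86 − 20·log₁₀(22.1/4.8) = 86 − 13.26 = 72.74 dB(A).
shot-blast cabinet: 94 − 20·log₁₀(38.3/4.8) = 94 − 18.04 = 75.96 dB(A).
Σ 10^(L/10) = 9.312e+07 → L_total = 10·log₁₀(9.312e+07) = 79.69 dB(A).

80 dB(A)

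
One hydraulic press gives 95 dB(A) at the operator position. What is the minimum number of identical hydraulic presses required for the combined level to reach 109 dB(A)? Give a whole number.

Need L₁ + 10·log₁₀ N ≥ 109, i.e. log₁₀ N ≥ 1.40.
N ≥ 10^(14.0/10) = 25.119, so N = 26.

26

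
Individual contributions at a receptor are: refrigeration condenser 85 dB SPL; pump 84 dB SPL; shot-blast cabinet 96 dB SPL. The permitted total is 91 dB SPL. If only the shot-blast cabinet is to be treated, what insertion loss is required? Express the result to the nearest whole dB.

The untreated sources together contribute 10^(85/10) + 10^(84/10) = 5.674e+08, i.e. 87.54 dB SPL.
To meet 91 dB SPL overall, the treated shot-blast cabinet may contribute at most 10^(91/10) − 5.674e+08 = 6.915e+08, i.e. 88.40 dB SPL.
So the shot-blast cabinet must be reduced from 96 to 88.40 dB SPL: IL = 7.60 dB.

8 dB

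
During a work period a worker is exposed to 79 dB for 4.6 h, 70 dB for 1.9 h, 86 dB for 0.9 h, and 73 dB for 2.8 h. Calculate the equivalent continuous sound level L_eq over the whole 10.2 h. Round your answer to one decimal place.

78.9 dB

The energy average is taken in the linear domain: L_eq = 10·log₁₀[(Σ tᵢ·10^(Lᵢ/10))/T], T = 10.2 h.
Σ tᵢ·10^(Lᵢ/10) = 4.6·10^(79/10) + 1.9·10^(70/10) + 0.9·10^(86/10) + 2.8·10^(73/10) = 7.986e+08.
L_eq = 10·log₁₀(7.986e+08/10.2) = 78.94 dB.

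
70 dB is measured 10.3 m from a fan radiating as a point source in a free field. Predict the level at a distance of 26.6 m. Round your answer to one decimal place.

61.8 dB

For a point source, L₂ = L₁ − 20·log₁₀(r₂/r₁).
L₂ = 70 − 20·log₁₀(26.6/10.3) = 70 − 8.241 = 61.76 dB.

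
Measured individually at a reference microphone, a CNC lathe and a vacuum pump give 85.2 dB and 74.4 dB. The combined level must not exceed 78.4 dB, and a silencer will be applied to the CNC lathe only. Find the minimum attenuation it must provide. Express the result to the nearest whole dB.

Everything except the CNC lathe sums to 10^(74.4/10) = 2.754e+07 in linear terms, 74.40 dB.
To meet 78.4 dB overall, the treated CNC lathe may contribute at most 10^(78.4/10) − 2.754e+07 = 4.164e+07, i.e. 76.20 dB.
So the CNC lathe must be reduced from 85.2 to 76.20 dB: IL = 9.00 dB.

9 dB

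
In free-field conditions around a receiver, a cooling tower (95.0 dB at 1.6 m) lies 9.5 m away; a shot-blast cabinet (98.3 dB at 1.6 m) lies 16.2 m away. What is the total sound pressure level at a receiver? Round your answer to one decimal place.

Apply inverse-square spreading to bring every level to the receiver, then sum 10^(L/10).
cooling tower: 95.0 − 20·log₁₀(9.5/1.6) = 95.0 − 15.47 = 79.53 dB.
shot-blast cabinet: 98.3 − 20·log₁₀(16.2/1.6) = 98.3 − 20.11 = 78.19 dB.
Σ 10^(L/10) = 1.556e+08 → L_total = 10·log₁₀(1.556e+08) = 81.92 dB.

81.9 dB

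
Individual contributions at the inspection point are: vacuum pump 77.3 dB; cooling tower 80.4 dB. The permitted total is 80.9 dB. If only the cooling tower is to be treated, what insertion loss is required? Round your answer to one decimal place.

2.0 dB

The untreated sources together contribute 10^(77.3/10) = 5.370e+07, i.e. 77.30 dB.
To meet 80.9 dB overall, the treated cooling tower may contribute at most 10^(80.9/10) − 5.370e+07 = 6.932e+07, i.e. 78.41 dB.
So the cooling tower must be reduced from 80.4 to 78.41 dB: IL = 1.99 dB.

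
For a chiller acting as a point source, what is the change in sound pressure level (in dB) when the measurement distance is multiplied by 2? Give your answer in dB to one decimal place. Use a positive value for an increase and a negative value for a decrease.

A point source loses 6 dB per doubling of distance; generally ΔL = −20·log₁₀(r₂/r₁).
ΔL = −20·log₁₀(2) = -6.02 dB.

-6.0 dB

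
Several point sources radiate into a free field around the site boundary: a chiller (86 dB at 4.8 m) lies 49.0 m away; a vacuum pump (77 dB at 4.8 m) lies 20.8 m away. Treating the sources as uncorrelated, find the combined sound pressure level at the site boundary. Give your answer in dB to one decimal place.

68.1 dB

Propagate each source to the receiver with L = L_ref − 20·log₁₀(r/r_ref), then add intensities.
chiller: 86 − 20·log₁₀(49.0/4.8) = 86 − 20.18 = 65.82 dB.
vacuum pump: 77 − 20·log₁₀(20.8/4.8) = 77 − 12.74 = 64.26 dB.
Σ 10^(L/10) = 6.489e+06 → L_total = 10·log₁₀(6.489e+06) = 68.12 dB.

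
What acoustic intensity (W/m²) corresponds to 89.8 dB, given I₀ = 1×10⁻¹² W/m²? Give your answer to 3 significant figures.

L = 10·log₁₀(I/I₀) ⇒ I = I₀·10^(L/10) = 10⁻¹² × 10^8.98.

0.000955 W/m²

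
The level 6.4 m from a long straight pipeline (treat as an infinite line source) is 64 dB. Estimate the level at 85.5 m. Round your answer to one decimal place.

52.7 dB

Cylindrical spreading from a line source gives a 10·log₁₀(r₂/r₁) drop.
L₂ = 64 − 10·log₁₀(85.5/6.4) = 64 − 11.258 = 52.74 dB.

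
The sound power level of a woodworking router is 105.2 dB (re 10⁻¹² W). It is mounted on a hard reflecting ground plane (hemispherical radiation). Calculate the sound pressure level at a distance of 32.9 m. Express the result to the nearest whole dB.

L_p = L_w − 10·log₁₀(2π·r²) with r = 32.9 m.
2π·r² = 6801 m², 10·log₁₀ of that is 38.326 dB.
L_p = 105.2 − 38.326 = 66.87 dB.

67 dB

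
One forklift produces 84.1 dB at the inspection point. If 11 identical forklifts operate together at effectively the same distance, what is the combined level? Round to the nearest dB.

With 11 equal, uncorrelated contributions the intensity is 11× that of one unit, giving a rise of 10·log₁₀ 11.
L_total = 84.1 + 10·log₁₀(11) = 84.1 + 10.414 = 94.51 dB.

95 dB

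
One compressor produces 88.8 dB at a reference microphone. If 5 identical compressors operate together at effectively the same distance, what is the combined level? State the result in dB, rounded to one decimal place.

95.8 dB

N identical incoherent sources raise the level by 10·log₁₀ N.
L_total = 88.8 + 10·log₁₀(5) = 88.8 + 6.990 = 95.79 dB.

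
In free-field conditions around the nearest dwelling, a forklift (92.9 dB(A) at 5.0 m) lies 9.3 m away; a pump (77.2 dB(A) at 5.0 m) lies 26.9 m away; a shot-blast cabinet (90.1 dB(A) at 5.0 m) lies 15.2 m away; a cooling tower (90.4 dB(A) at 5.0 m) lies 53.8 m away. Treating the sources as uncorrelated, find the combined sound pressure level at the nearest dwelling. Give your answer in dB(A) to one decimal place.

Apply inverse-square spreading to bring every level to the receiver, then sum 10^(L/10).
forklift: 92.9 − 20·log₁₀(9.3/5.0) = 92.9 − 5.39 = 87.51 dB(A).
pump: 77.2 − 20·log₁₀(26.9/5.0) = 77.2 − 14.62 = 62.58 dB(A).
shot-blast cabinet: 90.1 − 20·log₁₀(15.2/5.0) = 90.1 − 9.66 = 80.44 dB(A).
cooling tower: 90.4 − 20·log₁₀(53.8/5.0) = 90.4 − 20.64 = 69.76 dB(A).
Σ 10^(L/10) = 6.856e+08 → L_total = 10·log₁₀(6.856e+08) = 88.36 dB(A).

88.4 dB(A)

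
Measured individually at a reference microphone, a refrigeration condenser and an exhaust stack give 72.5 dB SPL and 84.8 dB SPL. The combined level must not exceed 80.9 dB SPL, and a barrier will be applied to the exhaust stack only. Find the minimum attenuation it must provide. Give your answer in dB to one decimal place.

4.6 dB

The untreated sources together contribute 10^(72.5/10) = 1.778e+07, i.e. 72.50 dB SPL.
To meet 80.9 dB SPL overall, the treated exhaust stack may contribute at most 10^(80.9/10) − 1.778e+07 = 1.052e+08, i.e. 80.22 dB SPL.
Required insertion loss = 84.8 − 80.22 = 4.58 dB.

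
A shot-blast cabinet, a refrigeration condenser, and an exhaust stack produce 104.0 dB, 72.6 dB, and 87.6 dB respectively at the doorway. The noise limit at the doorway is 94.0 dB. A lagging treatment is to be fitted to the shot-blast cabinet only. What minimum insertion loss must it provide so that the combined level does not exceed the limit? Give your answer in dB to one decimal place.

Fixed contribution from the other sources: Σ 10^(L/10) = 10^(72.6/10) + 10^(87.6/10) = 5.936e+08 (87.74 dB).
To meet 94.0 dB overall, the treated shot-blast cabinet may contribute at most 10^(94.0/10) − 5.936e+08 = 1.918e+09, i.e. 92.83 dB.
So the shot-blast cabinet must be reduced from 104.0 to 92.83 dB: IL = 11.17 dB.

11.2 dB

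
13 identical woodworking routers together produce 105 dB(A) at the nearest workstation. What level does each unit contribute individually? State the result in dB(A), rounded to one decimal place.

93.9 dB(A)

13 equal contributions raise the level by 10·log₁₀ 13 = 11.139 dB, so each unit alone gives 105 − 11.139.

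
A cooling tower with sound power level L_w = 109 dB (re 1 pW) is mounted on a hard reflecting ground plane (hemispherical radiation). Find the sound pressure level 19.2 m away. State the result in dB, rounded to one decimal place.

L_p = L_w − 10·log₁₀(2π·r²) with r = 19.2 m.
2π·r² = 2316 m², 10·log₁₀ of that is 33.648 dB.
L_p = 109 − 33.648 = 75.35 dB.

75.4 dB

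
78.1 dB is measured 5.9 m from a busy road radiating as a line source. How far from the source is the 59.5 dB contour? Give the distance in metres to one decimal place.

427.4 m

Line-source spreading drops the level by 10·log₁₀(r₂/r₁); inverting, r₂/r₁ = 10^(ΔL/10).
r₂ = 5.9·10^((78.1−59.5)/10) = 5.9·10^(18.6/10) = 427.42 m.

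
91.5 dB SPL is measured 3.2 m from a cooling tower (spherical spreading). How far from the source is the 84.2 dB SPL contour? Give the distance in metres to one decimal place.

The 7.3 dB drop corresponds to a distance ratio of 10^(7.3/20) for a point source.
r₂ = 3.2·10^((91.5−84.2)/20) = 3.2·10^(7.3/20) = 7.42 m.

7.4 m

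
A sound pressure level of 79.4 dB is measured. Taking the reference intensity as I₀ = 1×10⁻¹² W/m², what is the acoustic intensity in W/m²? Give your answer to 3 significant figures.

8.71e-05 W/m²

I/I₀ = 10^(79.4/10) = 8.71e+07, so I = 8.71e+07 × 10⁻¹² W/m².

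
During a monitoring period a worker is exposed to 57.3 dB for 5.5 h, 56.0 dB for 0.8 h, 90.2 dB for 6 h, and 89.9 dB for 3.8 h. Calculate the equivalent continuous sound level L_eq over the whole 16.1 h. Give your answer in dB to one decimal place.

Weight each interval's intensity by its duration and average over T = 16.1 h:
Σ tᵢ·10^(Lᵢ/10) = 5.5·10^(57.3/10) + 0.8·10^(56.0/10) + 6·10^(90.2/10) + 3.8·10^(89.9/10) = 1.000e+10.
L_eq = 10·log₁₀(1.000e+10/16.1) = 87.93 dB.

87.9 dB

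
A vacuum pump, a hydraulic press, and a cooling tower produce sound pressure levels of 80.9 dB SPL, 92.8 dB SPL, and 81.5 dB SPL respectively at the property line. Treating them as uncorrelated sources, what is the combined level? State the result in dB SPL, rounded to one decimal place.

93.4 dB SPL

For uncorrelated sources the intensities add, so convert each level to linear form, sum, and take 10·log₁₀ of the total.
Σ 10^(L/10) = 10^(80.9/10) + 10^(92.8/10) + 10^(81.5/10) = 2.170e+09.
L_total = 10·log₁₀(2.170e+09) = 93.36 dB SPL.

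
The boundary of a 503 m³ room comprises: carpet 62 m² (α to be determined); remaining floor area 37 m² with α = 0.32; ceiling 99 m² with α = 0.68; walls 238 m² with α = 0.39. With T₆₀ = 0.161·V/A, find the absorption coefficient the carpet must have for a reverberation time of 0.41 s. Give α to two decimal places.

0.41

Required total absorption A = 0.161·503/0.41 = 197.52 m².
Absorption from the other surfaces = 37·0.32 + 99·0.68 + 238·0.39 = 171.98 m², so the carpet must supply 25.54 m² over 62 m².
α = 25.54/62 = 0.412.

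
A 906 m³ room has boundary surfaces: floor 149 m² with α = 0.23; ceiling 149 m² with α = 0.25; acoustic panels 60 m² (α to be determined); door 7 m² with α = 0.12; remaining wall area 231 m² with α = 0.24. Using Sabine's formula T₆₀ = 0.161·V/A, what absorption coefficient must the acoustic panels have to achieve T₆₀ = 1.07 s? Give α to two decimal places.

0.14

A = 0.161·V/T₆₀ = 0.161·906/1.07 = 136.32 m² sabins.
Absorption from the other surfaces = 149·0.23 + 149·0.25 + 7·0.12 + 231·0.24 = 127.80 m², so the acoustic panels must supply 8.52 m² over 60 m².
α = 8.52/60 = 0.142.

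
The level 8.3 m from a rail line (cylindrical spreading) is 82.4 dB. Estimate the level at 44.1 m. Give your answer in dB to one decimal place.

75.1 dB

Cylindrical spreading from a line source gives a 10·log₁₀(r₂/r₁) drop.
L₂ = 82.4 − 10·log₁₀(44.1/8.3) = 82.4 − 7.254 = 75.15 dB.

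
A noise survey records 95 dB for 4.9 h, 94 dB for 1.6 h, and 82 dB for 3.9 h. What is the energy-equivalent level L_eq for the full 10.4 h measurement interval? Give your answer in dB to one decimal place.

92.9 dB

The energy average is taken in the linear domain: L_eq = 10·log₁₀[(Σ tᵢ·10^(Lᵢ/10))/T], T = 10.4 h.
Σ tᵢ·10^(Lᵢ/10) = 4.9·10^(95/10) + 1.6·10^(94/10) + 3.9·10^(82/10) = 2.013e+10.
L_eq = 10·log₁₀(2.013e+10/10.4) = 92.87 dB.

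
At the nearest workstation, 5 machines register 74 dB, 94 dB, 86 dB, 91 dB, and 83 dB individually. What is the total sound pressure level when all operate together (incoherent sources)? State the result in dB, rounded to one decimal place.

Incoherent sources combine by intensity addition: L_total = 10·log₁₀(Σ 10^(L_i/10)).
Σ 10^(L/10) = 10^(74/10) + 10^(94/10) + 10^(86/10) + 10^(91/10) + 10^(83/10) = 4.394e+09.
L_total = 10·log₁₀(4.394e+09) = 96.43 dB.

96.4 dB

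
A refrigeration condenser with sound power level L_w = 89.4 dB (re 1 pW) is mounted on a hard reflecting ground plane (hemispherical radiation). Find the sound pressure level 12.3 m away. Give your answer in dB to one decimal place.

59.6 dB

Free-field hemispherical radiation: L_p = L_w − 10·log₁₀(2π·r²), r = 12.3 m.
2π·r² = 950.6 m², 10·log₁₀ of that is 29.780 dB.
L_p = 89.4 − 29.780 = 59.62 dB.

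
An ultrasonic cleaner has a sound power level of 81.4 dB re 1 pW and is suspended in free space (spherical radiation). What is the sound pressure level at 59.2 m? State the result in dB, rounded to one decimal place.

35.0 dB

L_p = L_w − 10·log₁₀(4π·r²) with r = 59.2 m.
4π·r² = 4.404e+04 m², 10·log₁₀ of that is 46.439 dB.
L_p = 81.4 − 46.439 = 34.96 dB.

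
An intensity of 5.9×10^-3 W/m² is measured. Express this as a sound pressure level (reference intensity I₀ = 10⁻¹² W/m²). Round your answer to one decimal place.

97.7 dB

I/I₀ = 5.9×10^-3/10⁻¹² = 5.9×10^9, and L = 10·log₁₀(I/I₀).
L = 10·(0.7709 + 9) = 97.71 dB.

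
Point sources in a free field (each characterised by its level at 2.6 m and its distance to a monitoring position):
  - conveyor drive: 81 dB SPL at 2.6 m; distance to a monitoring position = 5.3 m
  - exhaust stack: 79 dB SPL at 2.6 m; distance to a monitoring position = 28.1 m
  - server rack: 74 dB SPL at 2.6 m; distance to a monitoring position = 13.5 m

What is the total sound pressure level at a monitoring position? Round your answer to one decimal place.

Apply inverse-square spreading to bring every level to the receiver, then sum 10^(L/10).
conveyor drive: 81 − 20·log₁₀(5.3/2.6) = 81 − 6.19 = 74.81 dB SPL.
exhaust stack: 79 − 20·log₁₀(28.1/2.6) = 79 − 20.67 = 58.33 dB SPL.
server rack: 74 − 20·log₁₀(13.5/2.6) = 74 − 14.31 = 59.69 dB SPL.
Σ 10^(L/10) = 3.191e+07 → L_total = 10·log₁₀(3.191e+07) = 75.04 dB SPL.

75.0 dB SPL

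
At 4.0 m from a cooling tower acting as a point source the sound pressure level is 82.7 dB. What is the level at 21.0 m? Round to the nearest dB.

68 dB

Spherical spreading from a point source gives a 20·log₁₀(r₂/r₁) drop.
L₂ = 82.7 − 20·log₁₀(21.0/4.0) = 82.7 − 14.403 = 68.30 dB.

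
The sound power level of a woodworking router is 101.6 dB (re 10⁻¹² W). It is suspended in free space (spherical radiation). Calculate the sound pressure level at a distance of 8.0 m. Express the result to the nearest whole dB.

73 dB

Free-field spherical radiation: L_p = L_w − 10·log₁₀(4π·r²), r = 8.0 m.
4π·r² = 804.2 m², 10·log₁₀ of that is 29.054 dB.
L_p = 101.6 − 29.054 = 72.55 dB.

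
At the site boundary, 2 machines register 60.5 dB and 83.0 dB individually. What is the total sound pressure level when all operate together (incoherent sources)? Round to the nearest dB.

83 dB

For uncorrelated sources the intensities add, so convert each level to linear form, sum, and take 10·log₁₀ of the total.
Σ 10^(L/10) = 10^(60.5/10) + 10^(83.0/10) = 2.006e+08.
L_total = 10·log₁₀(2.006e+08) = 83.02 dB.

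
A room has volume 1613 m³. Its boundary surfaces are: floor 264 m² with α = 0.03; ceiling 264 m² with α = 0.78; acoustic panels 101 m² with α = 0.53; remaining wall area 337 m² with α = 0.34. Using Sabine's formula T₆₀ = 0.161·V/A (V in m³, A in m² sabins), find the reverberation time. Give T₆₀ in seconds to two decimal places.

Summing Sᵢαᵢ: 264·0.03 + 264·0.78 + 101·0.53 + 337·0.34 = 381.95 m².
T₆₀ = 0.161·V/A = 0.161·1613/381.95 = 0.680 s.

0.68 s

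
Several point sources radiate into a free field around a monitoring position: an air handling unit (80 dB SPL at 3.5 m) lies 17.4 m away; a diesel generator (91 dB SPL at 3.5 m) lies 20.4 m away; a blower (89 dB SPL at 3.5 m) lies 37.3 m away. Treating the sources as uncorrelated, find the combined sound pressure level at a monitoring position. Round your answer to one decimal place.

Propagate each source to the receiver with L = L_ref − 20·log₁₀(r/r_ref), then add intensities.
air handling unit: 80 − 20·log₁₀(17.4/3.5) = 80 − 13.93 = 66.07 dB SPL.
diesel generator: 91 − 20·log₁₀(20.4/3.5) = 91 − 15.31 = 75.69 dB SPL.
blower: 89 − 20·log₁₀(37.3/3.5) = 89 − 20.55 = 68.45 dB SPL.
Σ 10^(L/10) = 4.810e+07 → L_total = 10·log₁₀(4.810e+07) = 76.82 dB SPL.

76.8 dB SPL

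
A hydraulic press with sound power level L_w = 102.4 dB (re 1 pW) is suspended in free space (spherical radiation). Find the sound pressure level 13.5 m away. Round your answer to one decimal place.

68.8 dB

Free-field spherical radiation: L_p = L_w − 10·log₁₀(4π·r²), r = 13.5 m.
4π·r² = 2290 m², 10·log₁₀ of that is 33.599 dB.
L_p = 102.4 − 33.599 = 68.80 dB.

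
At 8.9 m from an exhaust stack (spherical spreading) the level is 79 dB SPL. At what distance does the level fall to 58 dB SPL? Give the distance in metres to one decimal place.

99.9 m

The 21.0 dB drop corresponds to a distance ratio of 10^(21.0/20) for a point source.
r₂ = 8.9·10^((79−58)/20) = 8.9·10^(21.0/20) = 99.86 m.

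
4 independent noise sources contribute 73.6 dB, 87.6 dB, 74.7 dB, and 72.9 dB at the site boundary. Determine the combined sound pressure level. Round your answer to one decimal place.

88.1 dB

For uncorrelated sources the intensities add, so convert each level to linear form, sum, and take 10·log₁₀ of the total.
Σ 10^(L/10) = 10^(73.6/10) + 10^(87.6/10) + 10^(74.7/10) + 10^(72.9/10) = 6.474e+08.
L_total = 10·log₁₀(6.474e+08) = 88.11 dB.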